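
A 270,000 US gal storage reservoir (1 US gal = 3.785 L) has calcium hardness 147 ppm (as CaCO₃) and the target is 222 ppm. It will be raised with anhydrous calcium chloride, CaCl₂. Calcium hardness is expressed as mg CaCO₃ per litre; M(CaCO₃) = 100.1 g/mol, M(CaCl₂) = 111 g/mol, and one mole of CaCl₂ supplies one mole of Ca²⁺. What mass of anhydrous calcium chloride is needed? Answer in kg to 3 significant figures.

Volume: 270,000 US gal × 3.785 L/gal = 1,021,950 L.
Hardness to add: (222 − 147) = 75 mg/L as CaCO₃ × 1,021,950 L = 76,650 g as CaCO₃.
Moles of Ca²⁺ (1 mol Ca²⁺ ≡ 1 mol CaCO₃): 76,650 / 100.1 g/mol = 765.7 mol.
Mass of CaCl₂: 765.7 × 111 = 84,990 g.

85.0 kg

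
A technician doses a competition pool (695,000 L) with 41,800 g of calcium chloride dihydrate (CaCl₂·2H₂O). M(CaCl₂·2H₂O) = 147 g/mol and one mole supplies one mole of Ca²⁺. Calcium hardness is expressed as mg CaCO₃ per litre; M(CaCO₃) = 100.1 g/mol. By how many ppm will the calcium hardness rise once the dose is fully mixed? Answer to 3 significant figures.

41.0 ppm

Moles of Ca²⁺: 41,800 g ÷ 147 g/mol = 284.4 mol.
As CaCO₃: 284.4 mol × 100.1 g/mol = 28,460 g.
Rise: 28,460 g / 695,000 L × 1000 = 40.96 mg/L.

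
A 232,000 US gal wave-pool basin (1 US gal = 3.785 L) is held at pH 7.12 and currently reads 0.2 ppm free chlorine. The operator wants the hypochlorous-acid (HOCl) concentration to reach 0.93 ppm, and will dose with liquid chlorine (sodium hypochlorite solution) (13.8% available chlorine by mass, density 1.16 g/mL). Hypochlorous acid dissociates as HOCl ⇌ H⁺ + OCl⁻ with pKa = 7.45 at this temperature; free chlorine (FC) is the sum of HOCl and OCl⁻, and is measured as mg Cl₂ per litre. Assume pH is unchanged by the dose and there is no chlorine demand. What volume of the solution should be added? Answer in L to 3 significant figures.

Volume: 232,000 US gal × 3.785 L/gal = 878,120 L.
[OCl⁻]/[HOCl] = 10^(pH − pKa) = 10^(7.12 − 7.45) = 0.4677; fraction as HOCl = 1/(1 + 0.4677) = 0.6813.
Free chlorine required for 0.93 ppm HOCl: 0.93 / 0.6813 = 1.365 ppm.
FC to add: 1.365 − 0.2 = 1.165 mg/L as Cl₂.
Cl₂ equivalent: 1.165 mg/L × 878,120 L = 1023 g.
Product at 13.8% available Cl: 1023 / 0.138 = 7413 g.
Volume: 7413 g ÷ 1.16 g/mL = 6391 mL.

6.39 L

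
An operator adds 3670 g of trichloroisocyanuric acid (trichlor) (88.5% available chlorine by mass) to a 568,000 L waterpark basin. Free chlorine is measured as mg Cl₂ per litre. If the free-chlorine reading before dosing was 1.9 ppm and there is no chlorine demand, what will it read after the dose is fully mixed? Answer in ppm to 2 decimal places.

Available chlorine delivered: 3670 g × 0.885 = 3248 g as Cl₂.
Concentration rise: 3248 g / 568,000 L = 5.718 mg/L = 5.72 ppm.
Final FC: 1.9 + 5.72 = 7.62 ppm.

7.62 ppm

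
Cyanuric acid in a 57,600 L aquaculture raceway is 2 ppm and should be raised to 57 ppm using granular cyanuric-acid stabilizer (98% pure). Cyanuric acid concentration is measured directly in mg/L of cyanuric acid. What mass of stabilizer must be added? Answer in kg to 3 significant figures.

3.23 kg

CYA to add: (57 − 2) = 55 mg/L × 57,600 L = 3168 g cyanuric acid.
At 98% purity: 3168 / 0.98 = 3233 g product.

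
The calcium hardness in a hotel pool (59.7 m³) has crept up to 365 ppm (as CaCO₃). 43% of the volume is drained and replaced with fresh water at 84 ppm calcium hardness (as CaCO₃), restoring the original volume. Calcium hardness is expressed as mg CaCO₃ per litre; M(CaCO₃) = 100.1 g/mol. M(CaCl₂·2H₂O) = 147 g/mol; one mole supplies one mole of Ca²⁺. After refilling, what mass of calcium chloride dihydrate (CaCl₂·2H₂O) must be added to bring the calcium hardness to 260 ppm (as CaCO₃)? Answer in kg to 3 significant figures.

1.39 kg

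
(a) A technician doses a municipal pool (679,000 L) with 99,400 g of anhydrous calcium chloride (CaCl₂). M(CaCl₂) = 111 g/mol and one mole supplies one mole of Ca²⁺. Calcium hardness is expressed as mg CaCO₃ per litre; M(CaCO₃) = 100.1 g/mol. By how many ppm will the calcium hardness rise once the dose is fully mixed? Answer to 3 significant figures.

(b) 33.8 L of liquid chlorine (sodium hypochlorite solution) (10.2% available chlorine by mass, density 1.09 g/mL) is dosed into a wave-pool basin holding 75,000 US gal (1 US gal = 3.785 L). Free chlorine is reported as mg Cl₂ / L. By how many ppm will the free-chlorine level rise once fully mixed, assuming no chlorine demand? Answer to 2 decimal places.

(a) 132 ppm; (b) 13.24 ppm

(a) Moles of Ca²⁺: 99,400 g ÷ 111 g/mol = 895.5 mol.
(a) As CaCO₃: 895.5 mol × 100.1 g/mol = 89,640 g.
(a) Rise: 89,640 g / 679,000 L × 1000 = 132 mg/L.

(b) Volume: 75,000 US gal × 3.785 L/gal = 283,875 L.
(b) Mass of solution: 33.8 L × 1000 mL/L × 1.09 g/mL = 36,840 g.
(b) Available chlorine delivered: 36,840 g × 0.102 = 3758 g as Cl₂.
(b) Concentration rise: 3758 g / 283,875 L = 13.24 mg/L = 13.24 ppm.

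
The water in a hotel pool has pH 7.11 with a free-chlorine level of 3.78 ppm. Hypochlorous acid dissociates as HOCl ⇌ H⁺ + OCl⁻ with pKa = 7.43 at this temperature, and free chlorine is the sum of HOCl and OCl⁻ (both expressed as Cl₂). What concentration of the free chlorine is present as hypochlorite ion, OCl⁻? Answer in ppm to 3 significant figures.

1.22 ppm

[OCl⁻]/[HOCl] = 10^(pH − pKa) = 10^(7.11 − 7.43) = 10^-0.32 = 0.4786.
Fraction as HOCl = 1 / (1 + 0.4786) = 0.6763.
OCl⁻ = (1 − 0.6763) × 3.78 ppm = 1.224 ppm.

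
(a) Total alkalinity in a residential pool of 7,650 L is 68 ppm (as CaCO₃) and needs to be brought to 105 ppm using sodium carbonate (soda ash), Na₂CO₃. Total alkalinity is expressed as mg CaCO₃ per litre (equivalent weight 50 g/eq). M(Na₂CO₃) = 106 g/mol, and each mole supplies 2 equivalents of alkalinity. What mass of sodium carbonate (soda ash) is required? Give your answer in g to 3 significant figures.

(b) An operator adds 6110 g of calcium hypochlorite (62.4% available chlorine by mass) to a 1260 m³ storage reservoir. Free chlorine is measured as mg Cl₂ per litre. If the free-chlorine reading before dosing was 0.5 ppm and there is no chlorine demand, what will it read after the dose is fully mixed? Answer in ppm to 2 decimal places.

(a) 300 g; (b) 3.53 ppm

(a) Alkalinity to add: (105 − 68) = 37 mg/L as CaCO₃ × 7,650 L = 283.1 g as CaCO₃.
(a) Equivalents: 283.1 g ÷ 50 g/eq = 5.661 eq.
(a) Each mole of Na₂CO₃ supplies 2 eq, so 5.661 / 2 = 2.831 mol.
(a) Mass: 2.831 mol × 106 g/mol = 300 g.

(b) Volume: 1260 m³ = 1,260,000 L.
(b) Available chlorine delivered: 6110 g × 0.624 = 3813 g as Cl₂.
(b) Concentration rise: 3813 g / 1,260,000 L = 3.026 mg/L = 3.03 ppm.
(b) Final FC: 0.5 + 3.03 = 3.53 ppm.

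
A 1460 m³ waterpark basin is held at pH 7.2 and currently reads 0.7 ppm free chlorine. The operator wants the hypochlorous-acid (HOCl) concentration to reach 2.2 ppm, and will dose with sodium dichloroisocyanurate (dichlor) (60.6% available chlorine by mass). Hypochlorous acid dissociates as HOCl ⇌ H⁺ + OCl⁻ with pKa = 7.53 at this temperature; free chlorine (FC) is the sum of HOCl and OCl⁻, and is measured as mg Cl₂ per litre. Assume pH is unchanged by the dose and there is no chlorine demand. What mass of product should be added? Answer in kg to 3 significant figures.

Volume: 1460 m³ = 1,460,000 L.
[OCl⁻]/[HOCl] = 10^(pH − pKa) = 10^(7.2 − 7.53) = 0.4677; fraction as HOCl = 1/(1 + 0.4677) = 0.6813.
Free chlorine required for 2.2 ppm HOCl: 2.2 / 0.6813 = 3.229 ppm.
FC to add: 3.229 − 0.7 = 2.529 mg/L as Cl₂.
Cl₂ equivalent: 2.529 mg/L × 1,460,000 L = 3692 g.
Product at 60.6% available Cl: 3692 / 0.606 = 6093 g.

6.09 kg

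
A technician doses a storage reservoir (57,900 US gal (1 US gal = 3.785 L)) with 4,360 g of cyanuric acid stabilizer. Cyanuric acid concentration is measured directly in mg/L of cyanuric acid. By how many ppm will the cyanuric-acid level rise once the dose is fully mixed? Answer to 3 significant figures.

19.9 ppm

Volume: 57,900 US gal × 3.785 L/gal = 219,152 L.
Rise: 4,360 g / 219,152 L × 1000 = 19.89 mg/L.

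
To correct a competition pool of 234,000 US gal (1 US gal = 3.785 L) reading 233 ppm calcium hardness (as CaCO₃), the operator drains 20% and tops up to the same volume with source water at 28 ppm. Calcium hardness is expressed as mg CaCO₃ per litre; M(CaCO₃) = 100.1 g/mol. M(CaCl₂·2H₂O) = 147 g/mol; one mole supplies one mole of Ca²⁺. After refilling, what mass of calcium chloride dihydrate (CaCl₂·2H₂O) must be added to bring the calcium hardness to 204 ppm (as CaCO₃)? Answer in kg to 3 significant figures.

Volume: 234,000 US gal × 3.785 L/gal = 885,690 L.
After draining 20% and refilling: 233 × 0.80 + 28 × 0.20 = 192 ppm.
Deficit to target: 204 − 192 = 12 mg/L.
As CaCO₃: 12 mg/L × 885,690 L = 10,630 g; ÷ 100.1 = 106.2 mol Ca²⁺.
Mass: 106.2 × 147 = 15,610 g.

15.6 kg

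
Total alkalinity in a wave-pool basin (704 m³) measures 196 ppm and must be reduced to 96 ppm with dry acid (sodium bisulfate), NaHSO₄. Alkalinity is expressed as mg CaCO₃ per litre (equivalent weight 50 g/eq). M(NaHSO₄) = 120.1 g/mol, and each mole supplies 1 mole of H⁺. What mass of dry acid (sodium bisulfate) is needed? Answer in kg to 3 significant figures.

169 kg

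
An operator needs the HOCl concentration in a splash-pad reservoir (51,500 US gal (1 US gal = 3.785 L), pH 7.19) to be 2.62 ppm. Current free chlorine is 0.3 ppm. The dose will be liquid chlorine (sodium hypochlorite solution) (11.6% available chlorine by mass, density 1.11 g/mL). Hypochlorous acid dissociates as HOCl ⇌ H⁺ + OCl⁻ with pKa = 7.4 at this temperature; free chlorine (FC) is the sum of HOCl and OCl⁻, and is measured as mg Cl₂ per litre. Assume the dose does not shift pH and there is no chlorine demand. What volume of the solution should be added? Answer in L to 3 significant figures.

Volume: 51,500 US gal × 3.785 L/gal = 194,928 L.
[OCl⁻]/[HOCl] = 10^(pH − pKa) = 10^(7.19 − 7.4) = 0.6166; fraction as HOCl = 1/(1 + 0.6166) = 0.6186.
Free chlorine required for 2.62 ppm HOCl: 2.62 / 0.6186 = 4.235 ppm.
FC to add: 4.235 − 0.3 = 3.935 mg/L as Cl₂.
Cl₂ equivalent: 3.935 mg/L × 194,928 L = 767.1 g.
Product at 11.6% available Cl: 767.1 / 0.116 = 6613 g.
Volume: 6613 g ÷ 1.11 g/mL = 5958 mL.

5.96 L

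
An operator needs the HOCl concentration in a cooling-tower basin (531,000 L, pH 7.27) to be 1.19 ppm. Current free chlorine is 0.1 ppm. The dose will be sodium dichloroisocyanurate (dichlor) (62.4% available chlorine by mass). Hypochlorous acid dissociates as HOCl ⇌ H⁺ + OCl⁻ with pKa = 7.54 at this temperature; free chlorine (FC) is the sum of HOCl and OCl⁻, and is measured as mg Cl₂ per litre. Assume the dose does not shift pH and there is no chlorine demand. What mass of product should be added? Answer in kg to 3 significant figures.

1.47 kg

[OCl⁻]/[HOCl] = 10^(pH − pKa) = 10^(7.27 − 7.54) = 0.537; fraction as HOCl = 1/(1 + 0.537) = 0.6506.
Free chlorine required for 1.19 ppm HOCl: 1.19 / 0.6506 = 1.829 ppm.
FC to add: 1.829 − 0.1 = 1.729 mg/L as Cl₂.
Cl₂ equivalent: 1.729 mg/L × 531,000 L = 918.1 g.
Product at 62.4% available Cl: 918.1 / 0.624 = 1471 g.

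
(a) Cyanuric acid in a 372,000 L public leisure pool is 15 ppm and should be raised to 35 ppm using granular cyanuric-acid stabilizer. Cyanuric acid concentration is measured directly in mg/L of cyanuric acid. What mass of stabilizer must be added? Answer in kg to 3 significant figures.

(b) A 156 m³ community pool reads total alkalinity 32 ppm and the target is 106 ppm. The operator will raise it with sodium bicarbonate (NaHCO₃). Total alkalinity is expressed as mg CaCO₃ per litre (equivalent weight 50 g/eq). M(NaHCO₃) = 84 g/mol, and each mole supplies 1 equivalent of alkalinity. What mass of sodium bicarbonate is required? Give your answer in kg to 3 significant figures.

(a) CYA to add: (35 − 15) = 20 mg/L × 372,000 L = 7440 g cyanuric acid.

(b) Volume: 156 m³ = 156,000 L.
(b) Alkalinity to add: (106 − 32) = 74 mg/L as CaCO₃ × 156,000 L = 11,540 g as CaCO₃.
(b) Equivalents: 11,540 g ÷ 50 g/eq = 230.9 eq.
(b) NaHCO₃ supplies 1 eq per mole → 230.9 mol.
(b) Mass: 230.9 mol × 84 g/mol = 19,390 g.

(a) 7.44 kg; (b) 19.4 kg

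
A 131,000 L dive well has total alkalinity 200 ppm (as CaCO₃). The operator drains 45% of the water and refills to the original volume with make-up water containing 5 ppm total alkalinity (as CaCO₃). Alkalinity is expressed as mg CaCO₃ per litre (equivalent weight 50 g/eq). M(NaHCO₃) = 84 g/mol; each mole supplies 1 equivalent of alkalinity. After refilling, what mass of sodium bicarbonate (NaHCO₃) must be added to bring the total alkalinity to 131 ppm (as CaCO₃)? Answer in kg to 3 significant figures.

4.13 kg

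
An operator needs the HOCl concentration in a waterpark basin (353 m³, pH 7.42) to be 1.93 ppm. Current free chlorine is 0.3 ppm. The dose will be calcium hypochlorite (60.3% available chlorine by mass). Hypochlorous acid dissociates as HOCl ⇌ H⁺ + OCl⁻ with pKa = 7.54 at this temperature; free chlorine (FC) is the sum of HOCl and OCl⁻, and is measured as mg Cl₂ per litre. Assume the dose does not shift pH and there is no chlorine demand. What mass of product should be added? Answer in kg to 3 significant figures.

1.81 kg

Volume: 353 m³ = 353,000 L.
[OCl⁻]/[HOCl] = 10^(pH − pKa) = 10^(7.42 − 7.54) = 0.7586; fraction as HOCl = 1/(1 + 0.7586) = 0.5686.
Free chlorine required for 1.93 ppm HOCl: 1.93 / 0.5686 = 3.394 ppm.
FC to add: 3.394 − 0.3 = 3.094 mg/L as Cl₂.
Cl₂ equivalent: 3.094 mg/L × 353,000 L = 1092 g.
Product at 60.3% available Cl: 1092 / 0.603 = 1811 g.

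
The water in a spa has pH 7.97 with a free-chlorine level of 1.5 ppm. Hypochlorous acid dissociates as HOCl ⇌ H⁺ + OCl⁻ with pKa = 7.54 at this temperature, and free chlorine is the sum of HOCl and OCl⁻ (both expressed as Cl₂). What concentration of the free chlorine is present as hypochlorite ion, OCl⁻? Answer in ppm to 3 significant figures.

1.09 ppm

[OCl⁻]/[HOCl] = 10^(pH − pKa) = 10^(7.97 − 7.54) = 10^0.43 = 2.692.
Fraction as HOCl = 1 / (1 + 2.692) = 0.2709.
OCl⁻ = (1 − 0.2709) × 1.5 ppm = 1.094 ppm.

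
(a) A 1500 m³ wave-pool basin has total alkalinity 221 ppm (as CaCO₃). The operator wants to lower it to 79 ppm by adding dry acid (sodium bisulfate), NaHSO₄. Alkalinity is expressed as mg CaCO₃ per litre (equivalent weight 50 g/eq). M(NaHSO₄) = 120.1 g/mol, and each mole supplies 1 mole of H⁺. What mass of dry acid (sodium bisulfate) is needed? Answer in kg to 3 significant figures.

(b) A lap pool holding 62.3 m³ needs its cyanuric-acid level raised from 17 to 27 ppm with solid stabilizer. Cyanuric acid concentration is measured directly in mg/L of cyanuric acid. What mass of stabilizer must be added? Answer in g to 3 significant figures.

(a) Volume: 1500 m³ = 1,500,000 L.
(a) Alkalinity to neutralize: (221 − 79) = 142 mg/L as CaCO₃ × 1,500,000 L = 213,000 g as CaCO₃.
(a) Equivalents of H⁺ required: 213,000 ÷ 50 g/eq = 4260 eq = 4260 mol NaHSO₄.
(a) Mass of NaHSO₄: 4260 × 120.1 = 511,600 g.

(b) Volume: 62.3 m³ = 62,300 L.
(b) CYA to add: (27 − 17) = 10 mg/L × 62,300 L = 623 g cyanuric acid.

(a) 512 kg; (b) 623 g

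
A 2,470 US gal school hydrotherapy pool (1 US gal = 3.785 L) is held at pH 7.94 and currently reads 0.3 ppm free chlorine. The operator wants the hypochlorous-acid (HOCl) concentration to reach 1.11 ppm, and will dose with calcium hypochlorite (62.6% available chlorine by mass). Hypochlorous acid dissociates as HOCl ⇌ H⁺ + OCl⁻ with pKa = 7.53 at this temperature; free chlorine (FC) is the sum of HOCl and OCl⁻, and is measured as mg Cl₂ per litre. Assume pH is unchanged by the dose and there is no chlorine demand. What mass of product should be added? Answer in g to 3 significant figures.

Volume: 2,470 US gal × 3.785 L/gal = 9,349 L.
[OCl⁻]/[HOCl] = 10^(pH − pKa) = 10^(7.94 − 7.53) = 2.57; fraction as HOCl = 1/(1 + 2.57) = 0.2801.
Free chlorine required for 1.11 ppm HOCl: 1.11 / 0.2801 = 3.963 ppm.
FC to add: 3.963 − 0.3 = 3.663 mg/L as Cl₂.
Cl₂ equivalent: 3.663 mg/L × 9,349 L = 34.25 g.
Product at 62.6% available Cl: 34.25 / 0.626 = 54.71 g.

54.7 g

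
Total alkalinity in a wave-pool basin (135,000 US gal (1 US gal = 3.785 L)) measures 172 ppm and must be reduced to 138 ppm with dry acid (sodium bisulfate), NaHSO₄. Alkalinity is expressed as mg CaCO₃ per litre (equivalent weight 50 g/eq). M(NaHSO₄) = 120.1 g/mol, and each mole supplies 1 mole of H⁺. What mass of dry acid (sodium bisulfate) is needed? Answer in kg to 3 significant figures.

41.7 kg

Volume: 135,000 US gal × 3.785 L/gal = 510,975 L.
Alkalinity to neutralize: (172 − 138) = 34 mg/L as CaCO₃ × 510,975 L = 17,370 g as CaCO₃.
Equivalents of H⁺ required: 17,370 ÷ 50 g/eq = 347.5 eq = 347.5 mol NaHSO₄.
Mass of NaHSO₄: 347.5 × 120.1 = 41,730 g.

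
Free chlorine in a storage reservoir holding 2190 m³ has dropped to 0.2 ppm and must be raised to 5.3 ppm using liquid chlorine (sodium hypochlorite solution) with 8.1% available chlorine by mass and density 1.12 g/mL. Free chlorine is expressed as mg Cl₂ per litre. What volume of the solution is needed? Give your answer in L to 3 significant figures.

Volume: 2190 m³ = 2,190,000 L.
Chlorine deficit: 5.3 − 0.2 = 5.1 ppm = 5.1 mg/L as Cl₂.
Cl₂ equivalent needed: 5.1 mg/L × 2,190,000 L = 11,170,000 mg = 11,170 g.
Product at 8.1% available chlorine: 11,170 / 0.081 = 137,900 g.
Volume at density 1.12 g/mL: 137,900 g ÷ 1.12 g/mL = 123,100 mL.

123 L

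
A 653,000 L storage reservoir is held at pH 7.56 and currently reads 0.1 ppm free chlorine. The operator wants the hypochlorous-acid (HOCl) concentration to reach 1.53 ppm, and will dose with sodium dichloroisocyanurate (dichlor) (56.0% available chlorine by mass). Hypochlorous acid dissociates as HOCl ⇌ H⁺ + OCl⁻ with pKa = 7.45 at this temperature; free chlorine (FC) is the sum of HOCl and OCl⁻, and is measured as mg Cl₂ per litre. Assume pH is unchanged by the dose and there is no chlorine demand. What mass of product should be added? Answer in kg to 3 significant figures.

3.97 kg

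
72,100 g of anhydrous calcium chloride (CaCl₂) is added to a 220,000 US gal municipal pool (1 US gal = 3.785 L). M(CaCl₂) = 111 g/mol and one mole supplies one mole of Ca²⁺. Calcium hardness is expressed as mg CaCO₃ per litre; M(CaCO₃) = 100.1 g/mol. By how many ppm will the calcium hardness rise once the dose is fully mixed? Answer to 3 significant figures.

78.1 ppm

Volume: 220,000 US gal × 3.785 L/gal = 832,700 L.
Moles of Ca²⁺: 72,100 g ÷ 111 g/mol = 649.5 mol.
As CaCO₃: 649.5 mol × 100.1 g/mol = 65,020 g.
Rise: 65,020 g / 832,700 L × 1000 = 78.08 mg/L.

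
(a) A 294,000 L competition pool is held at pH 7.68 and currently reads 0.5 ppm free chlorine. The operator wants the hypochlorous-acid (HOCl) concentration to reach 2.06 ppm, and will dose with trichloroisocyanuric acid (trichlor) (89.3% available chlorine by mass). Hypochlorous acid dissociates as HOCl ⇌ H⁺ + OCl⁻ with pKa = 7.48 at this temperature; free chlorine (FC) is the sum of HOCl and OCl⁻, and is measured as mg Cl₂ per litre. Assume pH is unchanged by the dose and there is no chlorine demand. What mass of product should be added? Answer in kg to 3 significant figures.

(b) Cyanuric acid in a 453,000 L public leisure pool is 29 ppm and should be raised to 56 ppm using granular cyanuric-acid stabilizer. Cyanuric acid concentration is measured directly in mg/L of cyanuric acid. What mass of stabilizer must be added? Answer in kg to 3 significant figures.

(a) [OCl⁻]/[HOCl] = 10^(pH − pKa) = 10^(7.68 − 7.48) = 1.585; fraction as HOCl = 1/(1 + 1.585) = 0.3869.
(a) Free chlorine required for 2.06 ppm HOCl: 2.06 / 0.3869 = 5.325 ppm.
(a) FC to add: 5.325 − 0.5 = 4.825 mg/L as Cl₂.
(a) Cl₂ equivalent: 4.825 mg/L × 294,000 L = 1419 g.
(a) Product at 89.3% available Cl: 1419 / 0.893 = 1588 g.

(b) CYA to add: (56 − 29) = 27 mg/L × 453,000 L = 12,230 g cyanuric acid.

(a) 1.59 kg; (b) 12.2 kg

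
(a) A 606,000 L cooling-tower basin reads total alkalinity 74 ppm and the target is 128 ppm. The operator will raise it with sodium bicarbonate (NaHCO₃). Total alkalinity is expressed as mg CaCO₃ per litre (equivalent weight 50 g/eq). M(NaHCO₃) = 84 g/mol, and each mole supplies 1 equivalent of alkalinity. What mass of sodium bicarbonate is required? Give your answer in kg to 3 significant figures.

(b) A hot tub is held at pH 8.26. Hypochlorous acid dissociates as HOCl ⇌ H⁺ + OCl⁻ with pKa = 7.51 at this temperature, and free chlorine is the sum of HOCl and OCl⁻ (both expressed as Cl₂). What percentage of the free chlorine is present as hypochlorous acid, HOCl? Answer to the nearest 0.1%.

(a) Alkalinity to add: (128 − 74) = 54 mg/L as CaCO₃ × 606,000 L = 32,720 g as CaCO₃.
(a) Equivalents: 32,720 g ÷ 50 g/eq = 654.5 eq.
(a) NaHCO₃ supplies 1 eq per mole → 654.5 mol.
(a) Mass: 654.5 mol × 84 g/mol = 54,980 g.

(b) [OCl⁻]/[HOCl] = 10^(pH − pKa) = 10^(8.26 − 7.51) = 10^0.75 = 5.623.
(b) Fraction as HOCl = 1 / (1 + 5.623) = 0.151.

(a) 55.0 kg; (b) 15.1%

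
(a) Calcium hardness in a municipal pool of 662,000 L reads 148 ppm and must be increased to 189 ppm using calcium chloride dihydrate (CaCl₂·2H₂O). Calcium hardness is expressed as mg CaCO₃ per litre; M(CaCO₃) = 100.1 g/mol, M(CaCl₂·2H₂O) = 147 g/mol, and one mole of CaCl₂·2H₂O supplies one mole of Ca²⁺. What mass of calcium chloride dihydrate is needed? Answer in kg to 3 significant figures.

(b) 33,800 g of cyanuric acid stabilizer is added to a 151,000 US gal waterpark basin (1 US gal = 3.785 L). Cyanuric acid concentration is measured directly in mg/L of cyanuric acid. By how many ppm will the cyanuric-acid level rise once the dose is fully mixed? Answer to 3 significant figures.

(a) 39.9 kg; (b) 59.1 ppm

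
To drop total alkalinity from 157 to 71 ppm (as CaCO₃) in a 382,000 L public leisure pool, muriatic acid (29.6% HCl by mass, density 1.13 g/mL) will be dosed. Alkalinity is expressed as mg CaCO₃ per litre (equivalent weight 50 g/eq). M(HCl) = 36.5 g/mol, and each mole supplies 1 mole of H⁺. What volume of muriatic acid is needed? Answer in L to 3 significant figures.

71.7 L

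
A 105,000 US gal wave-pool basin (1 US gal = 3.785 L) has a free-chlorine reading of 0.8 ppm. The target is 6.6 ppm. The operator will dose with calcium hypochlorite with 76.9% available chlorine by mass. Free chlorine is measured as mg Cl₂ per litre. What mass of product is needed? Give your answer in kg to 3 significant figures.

3.00 kg

Volume: 105,000 US gal × 3.785 L/gal = 397,425 L.
Chlorine deficit: 6.6 − 0.8 = 5.8 ppm = 5.8 mg/L as Cl₂.
Cl₂ equivalent needed: 5.8 mg/L × 397,425 L = 2,305,000 mg = 2305 g.
Product at 76.9% available chlorine: 2305 / 0.769 = 2997 g.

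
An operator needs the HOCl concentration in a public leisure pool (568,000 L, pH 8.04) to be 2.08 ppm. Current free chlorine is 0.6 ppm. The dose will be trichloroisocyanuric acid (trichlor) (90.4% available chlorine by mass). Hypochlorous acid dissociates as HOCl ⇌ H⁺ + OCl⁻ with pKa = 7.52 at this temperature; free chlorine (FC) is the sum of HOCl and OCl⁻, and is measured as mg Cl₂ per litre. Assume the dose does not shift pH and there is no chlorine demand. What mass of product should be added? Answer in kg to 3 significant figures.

5.26 kg

[OCl⁻]/[HOCl] = 10^(pH − pKa) = 10^(8.04 − 7.52) = 3.311; fraction as HOCl = 1/(1 + 3.311) = 0.2319.
Free chlorine required for 2.08 ppm HOCl: 2.08 / 0.2319 = 8.968 ppm.
FC to add: 8.968 − 0.6 = 8.368 mg/L as Cl₂.
Cl₂ equivalent: 8.368 mg/L × 568,000 L = 4753 g.
Product at 90.4% available Cl: 4753 / 0.904 = 5257 g.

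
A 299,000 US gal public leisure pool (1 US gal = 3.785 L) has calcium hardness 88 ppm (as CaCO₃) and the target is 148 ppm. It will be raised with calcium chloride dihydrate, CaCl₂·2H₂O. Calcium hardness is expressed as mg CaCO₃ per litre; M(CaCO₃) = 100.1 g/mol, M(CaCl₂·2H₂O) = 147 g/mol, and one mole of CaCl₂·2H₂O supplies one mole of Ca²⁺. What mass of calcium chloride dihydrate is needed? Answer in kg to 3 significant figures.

99.7 kg

Volume: 299,000 US gal × 3.785 L/gal = 1,131,715 L.
Hardness to add: (148 − 88) = 60 mg/L as CaCO₃ × 1,131,715 L = 67,900 g as CaCO₃.
Moles of Ca²⁺ (1 mol Ca²⁺ ≡ 1 mol CaCO₃): 67,900 / 100.1 g/mol = 678.4 mol.
Mass of CaCl₂·2H₂O: 678.4 × 147 = 99,720 g.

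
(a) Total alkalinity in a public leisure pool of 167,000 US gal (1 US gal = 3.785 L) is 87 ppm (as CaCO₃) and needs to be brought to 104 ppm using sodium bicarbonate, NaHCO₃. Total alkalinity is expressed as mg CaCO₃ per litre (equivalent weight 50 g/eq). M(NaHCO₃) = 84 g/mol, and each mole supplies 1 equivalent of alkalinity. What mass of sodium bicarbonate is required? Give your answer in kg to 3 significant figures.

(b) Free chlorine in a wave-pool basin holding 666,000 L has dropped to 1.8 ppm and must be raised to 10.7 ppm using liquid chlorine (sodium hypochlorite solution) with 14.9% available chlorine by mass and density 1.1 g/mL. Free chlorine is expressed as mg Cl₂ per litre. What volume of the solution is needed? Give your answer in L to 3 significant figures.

(a) Volume: 167,000 US gal × 3.785 L/gal = 632,095 L.
(a) Alkalinity to add: (104 − 87) = 17 mg/L as CaCO₃ × 632,095 L = 10,750 g as CaCO₃.
(a) Equivalents: 10,750 g ÷ 50 g/eq = 214.9 eq.
(a) NaHCO₃ supplies 1 eq per mole → 214.9 mol.
(a) Mass: 214.9 mol × 84 g/mol = 18,050 g.

(b) Chlorine deficit: 10.7 − 1.8 = 8.9 ppm = 8.9 mg/L as Cl₂.
(b) Cl₂ equivalent needed: 8.9 mg/L × 666,000 L = 5,927,000 mg = 5927 g.
(b) Product at 14.9% available chlorine: 5927 / 0.149 = 39,780 g.
(b) Volume at density 1.1 g/mL: 39,780 g ÷ 1.1 g/mL = 36,160 mL.

(a) 18.1 kg; (b) 36.2 L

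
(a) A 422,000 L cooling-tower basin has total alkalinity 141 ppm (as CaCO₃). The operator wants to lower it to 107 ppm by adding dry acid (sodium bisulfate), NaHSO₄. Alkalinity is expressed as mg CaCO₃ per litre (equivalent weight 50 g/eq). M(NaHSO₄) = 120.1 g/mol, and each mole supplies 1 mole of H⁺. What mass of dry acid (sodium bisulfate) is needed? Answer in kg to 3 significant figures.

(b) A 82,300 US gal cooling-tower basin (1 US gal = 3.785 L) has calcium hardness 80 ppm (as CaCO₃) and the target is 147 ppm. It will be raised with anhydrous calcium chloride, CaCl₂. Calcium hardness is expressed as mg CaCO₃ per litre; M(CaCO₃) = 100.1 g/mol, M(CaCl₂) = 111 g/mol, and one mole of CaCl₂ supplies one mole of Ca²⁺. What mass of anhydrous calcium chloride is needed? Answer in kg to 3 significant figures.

(a) 34.5 kg; (b) 23.1 kg

(a) Alkalinity to neutralize: (141 − 107) = 34 mg/L as CaCO₃ × 422,000 L = 14,350 g as CaCO₃.
(a) Equivalents of H⁺ required: 14,350 ÷ 50 g/eq = 287 eq = 287 mol NaHSO₄.
(a) Mass of NaHSO₄: 287 × 120.1 = 34,460 g.

(b) Volume: 82,300 US gal × 3.785 L/gal = 311,506 L.
(b) Hardness to add: (147 − 80) = 67 mg/L as CaCO₃ × 311,506 L = 20,870 g as CaCO₃.
(b) Moles of Ca²⁺ (1 mol Ca²⁺ ≡ 1 mol CaCO₃): 20,870 / 100.1 g/mol = 208.5 mol.
(b) Mass of CaCl₂: 208.5 × 111 = 23,140 g.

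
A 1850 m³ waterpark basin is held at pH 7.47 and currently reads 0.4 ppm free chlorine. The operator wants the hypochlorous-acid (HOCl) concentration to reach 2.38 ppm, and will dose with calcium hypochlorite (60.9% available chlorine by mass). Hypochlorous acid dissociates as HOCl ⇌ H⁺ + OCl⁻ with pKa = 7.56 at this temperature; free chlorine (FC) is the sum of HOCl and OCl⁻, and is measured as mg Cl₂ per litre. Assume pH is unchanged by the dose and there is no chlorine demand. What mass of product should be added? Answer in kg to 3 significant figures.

11.9 kg

Volume: 1850 m³ = 1,850,000 L.
[OCl⁻]/[HOCl] = 10^(pH − pKa) = 10^(7.47 − 7.56) = 0.8128; fraction as HOCl = 1/(1 + 0.8128) = 0.5516.
Free chlorine required for 2.38 ppm HOCl: 2.38 / 0.5516 = 4.315 ppm.
FC to add: 4.315 − 0.4 = 3.915 mg/L as Cl₂.
Cl₂ equivalent: 3.915 mg/L × 1,850,000 L = 7242 g.
Product at 60.9% available Cl: 7242 / 0.609 = 11,890 g.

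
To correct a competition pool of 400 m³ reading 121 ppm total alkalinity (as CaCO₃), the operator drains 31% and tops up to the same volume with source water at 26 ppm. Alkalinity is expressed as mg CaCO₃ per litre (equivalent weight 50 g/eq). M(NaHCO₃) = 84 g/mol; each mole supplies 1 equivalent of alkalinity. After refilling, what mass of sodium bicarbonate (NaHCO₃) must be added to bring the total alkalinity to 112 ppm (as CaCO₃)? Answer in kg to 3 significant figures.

Volume: 400 m³ = 400,000 L.
After draining 31% and refilling: 121 × 0.69 + 26 × 0.31 = 91.55 ppm.
Deficit to target: 112 − 91.55 = 20.45 mg/L.
As CaCO₃: 20.45 mg/L × 400,000 L = 8180 g; ÷ 50 g/eq ÷ 1 = 163.6 mol NaHCO₃.
Mass: 163.6 × 84 = 13,740 g.

13.7 kg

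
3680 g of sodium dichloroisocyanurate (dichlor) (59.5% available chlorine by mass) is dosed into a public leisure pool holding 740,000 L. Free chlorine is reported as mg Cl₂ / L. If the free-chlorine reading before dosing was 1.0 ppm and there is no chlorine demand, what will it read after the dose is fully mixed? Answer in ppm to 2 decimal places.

Available chlorine delivered: 3680 g × 0.595 = 2190 g as Cl₂.
Concentration rise: 2190 g / 740,000 L = 2.959 mg/L = 2.96 ppm.
Final FC: 1.0 + 2.96 = 3.96 ppm.

3.96 ppm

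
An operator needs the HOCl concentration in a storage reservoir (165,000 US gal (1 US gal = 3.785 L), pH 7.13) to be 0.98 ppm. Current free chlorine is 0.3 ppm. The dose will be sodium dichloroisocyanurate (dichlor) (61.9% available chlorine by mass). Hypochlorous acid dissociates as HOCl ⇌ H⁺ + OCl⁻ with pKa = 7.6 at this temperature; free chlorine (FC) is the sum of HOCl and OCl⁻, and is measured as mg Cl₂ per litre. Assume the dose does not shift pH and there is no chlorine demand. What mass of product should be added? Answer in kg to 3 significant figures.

1.02 kg

Volume: 165,000 US gal × 3.785 L/gal = 624,525 L.
[OCl⁻]/[HOCl] = 10^(pH − pKa) = 10^(7.13 − 7.6) = 0.3388; fraction as HOCl = 1/(1 + 0.3388) = 0.7469.
Free chlorine required for 0.98 ppm HOCl: 0.98 / 0.7469 = 1.312 ppm.
FC to add: 1.312 − 0.3 = 1.012 mg/L as Cl₂.
Cl₂ equivalent: 1.012 mg/L × 624,525 L = 632.1 g.
Product at 61.9% available Cl: 632.1 / 0.619 = 1021 g.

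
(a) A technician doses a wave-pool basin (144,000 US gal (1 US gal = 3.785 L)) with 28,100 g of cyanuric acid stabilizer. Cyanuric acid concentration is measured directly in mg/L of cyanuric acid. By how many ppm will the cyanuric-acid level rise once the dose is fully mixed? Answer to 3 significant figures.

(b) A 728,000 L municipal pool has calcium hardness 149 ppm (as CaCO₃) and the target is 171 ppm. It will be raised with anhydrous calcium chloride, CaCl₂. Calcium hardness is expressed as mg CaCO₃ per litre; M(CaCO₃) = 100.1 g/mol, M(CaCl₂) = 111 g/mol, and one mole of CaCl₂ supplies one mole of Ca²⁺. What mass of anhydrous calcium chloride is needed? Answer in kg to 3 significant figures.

(a) 51.6 ppm; (b) 17.8 kg

(a) Volume: 144,000 US gal × 3.785 L/gal = 545,040 L.
(a) Rise: 28,100 g / 545,040 L × 1000 = 51.56 mg/L.

(b) Hardness to add: (171 − 149) = 22 mg/L as CaCO₃ × 728,000 L = 16,020 g as CaCO₃.
(b) Moles of Ca²⁺ (1 mol Ca²⁺ ≡ 1 mol CaCO₃): 16,020 / 100.1 g/mol = 160 mol.
(b) Mass of CaCl₂: 160 × 111 = 17,760 g.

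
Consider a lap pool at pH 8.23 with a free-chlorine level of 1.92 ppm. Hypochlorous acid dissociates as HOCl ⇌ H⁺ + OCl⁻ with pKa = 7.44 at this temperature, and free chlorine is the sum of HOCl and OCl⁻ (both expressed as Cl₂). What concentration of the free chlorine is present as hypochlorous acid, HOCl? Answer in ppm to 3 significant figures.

[OCl⁻]/[HOCl] = 10^(pH − pKa) = 10^(8.23 − 7.44) = 10^0.79 = 6.166.
Fraction as HOCl = 1 / (1 + 6.166) = 0.1395.
HOCl = 0.1395 × 1.92 ppm = 0.2679 ppm.

0.268 ppm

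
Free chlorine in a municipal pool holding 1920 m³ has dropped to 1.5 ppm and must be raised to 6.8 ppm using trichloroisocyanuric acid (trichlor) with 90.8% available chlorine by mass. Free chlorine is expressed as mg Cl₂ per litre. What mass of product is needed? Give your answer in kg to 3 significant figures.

11.2 kg

Volume: 1920 m³ = 1,920,000 L.
Chlorine deficit: 6.8 − 1.5 = 5.3 ppm = 5.3 mg/L as Cl₂.
Cl₂ equivalent needed: 5.3 mg/L × 1,920,000 L = 10,180,000 mg = 10,180 g.
Product at 90.8% available chlorine: 10,180 / 0.908 = 11,210 g.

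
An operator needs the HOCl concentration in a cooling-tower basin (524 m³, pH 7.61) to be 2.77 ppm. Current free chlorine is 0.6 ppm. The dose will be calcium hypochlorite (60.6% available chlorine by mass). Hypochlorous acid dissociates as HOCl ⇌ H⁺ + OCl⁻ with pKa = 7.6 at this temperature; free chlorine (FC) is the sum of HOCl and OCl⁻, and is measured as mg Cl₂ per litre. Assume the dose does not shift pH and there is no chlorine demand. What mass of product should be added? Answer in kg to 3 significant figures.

Volume: 524 m³ = 524,000 L.
[OCl⁻]/[HOCl] = 10^(pH − pKa) = 10^(7.61 − 7.6) = 1.023; fraction as HOCl = 1/(1 + 1.023) = 0.4942.
Free chlorine required for 2.77 ppm HOCl: 2.77 / 0.4942 = 5.605 ppm.
FC to add: 5.605 − 0.6 = 5.005 mg/L as Cl₂.
Cl₂ equivalent: 5.005 mg/L × 524,000 L = 2622 g.
Product at 60.6% available Cl: 2622 / 0.606 = 4327 g.

4.33 kg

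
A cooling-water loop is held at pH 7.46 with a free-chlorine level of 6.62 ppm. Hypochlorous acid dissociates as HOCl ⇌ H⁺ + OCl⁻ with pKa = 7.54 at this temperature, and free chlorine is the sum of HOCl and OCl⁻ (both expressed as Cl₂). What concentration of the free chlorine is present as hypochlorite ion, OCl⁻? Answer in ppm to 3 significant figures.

[OCl⁻]/[HOCl] = 10^(pH − pKa) = 10^(7.46 − 7.54) = 10^-0.08 = 0.8318.
Fraction as HOCl = 1 / (1 + 0.8318) = 0.5459.
OCl⁻ = (1 − 0.5459) × 6.62 ppm = 3.006 ppm.

3.01 ppm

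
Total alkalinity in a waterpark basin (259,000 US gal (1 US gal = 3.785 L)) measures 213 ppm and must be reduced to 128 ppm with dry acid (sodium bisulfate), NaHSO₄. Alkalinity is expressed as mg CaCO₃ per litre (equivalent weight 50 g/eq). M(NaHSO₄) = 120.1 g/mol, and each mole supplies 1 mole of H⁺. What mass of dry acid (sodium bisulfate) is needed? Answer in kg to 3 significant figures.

200 kg

Volume: 259,000 US gal × 3.785 L/gal = 980,315 L.
Alkalinity to neutralize: (213 − 128) = 85 mg/L as CaCO₃ × 980,315 L = 83,330 g as CaCO₃.
Equivalents of H⁺ required: 83,330 ÷ 50 g/eq = 1667 eq = 1667 mol NaHSO₄.
Mass of NaHSO₄: 1667 × 120.1 = 200,200 g.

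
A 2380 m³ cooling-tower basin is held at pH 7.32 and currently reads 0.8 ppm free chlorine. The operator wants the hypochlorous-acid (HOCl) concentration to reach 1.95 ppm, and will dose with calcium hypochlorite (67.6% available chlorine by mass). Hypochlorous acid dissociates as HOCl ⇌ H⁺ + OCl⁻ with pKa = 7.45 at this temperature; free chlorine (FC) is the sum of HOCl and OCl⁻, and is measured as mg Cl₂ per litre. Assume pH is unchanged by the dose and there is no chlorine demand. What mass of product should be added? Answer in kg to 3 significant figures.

Volume: 2380 m³ = 2,380,000 L.
[OCl⁻]/[HOCl] = 10^(pH − pKa) = 10^(7.32 − 7.45) = 0.7413; fraction as HOCl = 1/(1 + 0.7413) = 0.5743.
Free chlorine required for 1.95 ppm HOCl: 1.95 / 0.5743 = 3.396 ppm.
FC to add: 3.396 − 0.8 = 2.596 mg/L as Cl₂.
Cl₂ equivalent: 2.596 mg/L × 2,380,000 L = 6177 g.
Product at 67.6% available Cl: 6177 / 0.676 = 9138 g.

9.14 kg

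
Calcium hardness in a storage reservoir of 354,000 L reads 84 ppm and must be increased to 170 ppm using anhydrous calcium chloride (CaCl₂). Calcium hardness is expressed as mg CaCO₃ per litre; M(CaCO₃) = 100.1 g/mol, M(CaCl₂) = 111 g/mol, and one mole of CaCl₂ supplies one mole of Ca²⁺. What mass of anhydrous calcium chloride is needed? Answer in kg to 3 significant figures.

Hardness to add: (170 − 84) = 86 mg/L as CaCO₃ × 354,000 L = 30,440 g as CaCO₃.
Moles of Ca²⁺ (1 mol Ca²⁺ ≡ 1 mol CaCO₃): 30,440 / 100.1 g/mol = 304.1 mol.
Mass of CaCl₂: 304.1 × 111 = 33,760 g.

33.8 kg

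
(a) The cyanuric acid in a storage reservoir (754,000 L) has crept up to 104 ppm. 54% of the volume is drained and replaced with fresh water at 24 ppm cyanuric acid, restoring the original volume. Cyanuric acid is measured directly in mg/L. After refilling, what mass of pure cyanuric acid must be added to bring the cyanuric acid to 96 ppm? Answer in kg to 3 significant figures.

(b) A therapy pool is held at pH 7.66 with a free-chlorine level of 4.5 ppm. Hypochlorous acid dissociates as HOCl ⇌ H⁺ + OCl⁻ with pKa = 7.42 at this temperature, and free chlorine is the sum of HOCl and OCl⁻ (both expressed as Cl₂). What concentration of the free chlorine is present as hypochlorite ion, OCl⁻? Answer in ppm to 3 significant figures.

(a) 26.5 kg; (b) 2.86 ppm

(a) After draining 54% and refilling: 104 × 0.46 + 24 × 0.54 = 60.8 ppm.
(a) Deficit to target: 96 − 60.8 = 35.2 mg/L.
(a) Mass: 35.2 mg/L × 754,000 L = 26,540 g cyanuric acid.

(b) [OCl⁻]/[HOCl] = 10^(pH − pKa) = 10^(7.66 − 7.42) = 10^0.24 = 1.738.
(b) Fraction as HOCl = 1 / (1 + 1.738) = 0.3653.
(b) OCl⁻ = (1 − 0.3653) × 4.5 ppm = 2.856 ppm.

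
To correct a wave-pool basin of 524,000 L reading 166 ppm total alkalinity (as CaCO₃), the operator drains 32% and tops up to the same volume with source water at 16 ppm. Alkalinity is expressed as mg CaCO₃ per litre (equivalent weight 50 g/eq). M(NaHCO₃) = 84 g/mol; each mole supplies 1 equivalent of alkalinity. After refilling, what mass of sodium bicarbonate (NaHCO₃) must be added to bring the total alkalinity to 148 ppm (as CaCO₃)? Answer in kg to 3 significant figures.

26.4 kg

After draining 32% and refilling: 166 × 0.68 + 16 × 0.32 = 118 ppm.
Deficit to target: 148 − 118 = 30 mg/L.
As CaCO₃: 30 mg/L × 524,000 L = 15,720 g; ÷ 50 g/eq ÷ 1 = 314.4 mol NaHCO₃.
Mass: 314.4 × 84 = 26,410 g.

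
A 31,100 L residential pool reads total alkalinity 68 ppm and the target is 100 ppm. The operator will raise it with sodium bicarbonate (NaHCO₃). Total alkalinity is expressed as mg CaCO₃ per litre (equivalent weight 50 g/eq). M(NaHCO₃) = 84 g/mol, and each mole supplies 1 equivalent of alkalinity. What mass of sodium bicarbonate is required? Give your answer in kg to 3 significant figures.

1.67 kg

Alkalinity to add: (100 − 68) = 32 mg/L as CaCO₃ × 31,100 L = 995.2 g as CaCO₃.
Equivalents: 995.2 g ÷ 50 g/eq = 19.9 eq.
NaHCO₃ supplies 1 eq per mole → 19.9 mol.
Mass: 19.9 mol × 84 g/mol = 1672 g.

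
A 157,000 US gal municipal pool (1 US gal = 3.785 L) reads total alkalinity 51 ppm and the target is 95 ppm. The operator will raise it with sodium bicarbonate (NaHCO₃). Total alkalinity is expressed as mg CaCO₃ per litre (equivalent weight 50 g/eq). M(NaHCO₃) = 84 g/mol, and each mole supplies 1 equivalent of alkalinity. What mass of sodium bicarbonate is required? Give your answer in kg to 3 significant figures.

43.9 kg

Volume: 157,000 US gal × 3.785 L/gal = 594,245 L.
Alkalinity to add: (95 − 51) = 44 mg/L as CaCO₃ × 594,245 L = 26,150 g as CaCO₃.
Equivalents: 26,150 g ÷ 50 g/eq = 522.9 eq.
NaHCO₃ supplies 1 eq per mole → 522.9 mol.
Mass: 522.9 mol × 84 g/mol = 43,930 g.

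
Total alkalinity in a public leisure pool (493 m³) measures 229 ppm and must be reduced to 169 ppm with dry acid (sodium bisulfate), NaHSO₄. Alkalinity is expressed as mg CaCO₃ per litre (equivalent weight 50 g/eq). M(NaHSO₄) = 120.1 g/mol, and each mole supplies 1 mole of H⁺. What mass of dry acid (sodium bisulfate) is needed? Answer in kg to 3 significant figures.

71.1 kg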